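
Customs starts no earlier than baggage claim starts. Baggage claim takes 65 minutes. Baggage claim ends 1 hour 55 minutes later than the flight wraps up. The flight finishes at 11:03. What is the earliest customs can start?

11:53

Baggage claim ends at 11:03 + 115 min = 12:58.
Baggage claim starts at 12:58 − 65 min = 11:53.
Customs is bounded by baggage claim, so the earliest it can start is 11:53.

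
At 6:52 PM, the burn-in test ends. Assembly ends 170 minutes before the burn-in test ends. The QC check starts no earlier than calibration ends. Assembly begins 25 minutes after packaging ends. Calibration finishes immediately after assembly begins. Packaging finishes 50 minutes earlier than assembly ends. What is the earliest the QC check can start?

3:37 PM

Assembly ends at 6:52 PM − 170 min = 4:02 PM.
Packaging ends at 4:02 PM − 50 min = 3:12 PM.
Assembly starts at 3:12 PM + 25 min = 3:37 PM.
So calibration ends at 3:37 PM.
The QC check is bounded by calibration, so the earliest it can start is 3:37 PM.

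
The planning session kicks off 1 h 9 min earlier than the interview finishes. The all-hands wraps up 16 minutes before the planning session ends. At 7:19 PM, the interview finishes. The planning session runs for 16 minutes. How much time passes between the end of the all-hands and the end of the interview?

1 hour 9 minutes

The planning session starts at 7:19 PM − 69 min = 6:10 PM.
The planning session ends at 6:10 PM + 16 min = 6:26 PM.
The all-hands ends at 6:26 PM − 16 min = 6:10 PM.
From 6:10 PM to 7:19 PM is 1 hour 9 minutes.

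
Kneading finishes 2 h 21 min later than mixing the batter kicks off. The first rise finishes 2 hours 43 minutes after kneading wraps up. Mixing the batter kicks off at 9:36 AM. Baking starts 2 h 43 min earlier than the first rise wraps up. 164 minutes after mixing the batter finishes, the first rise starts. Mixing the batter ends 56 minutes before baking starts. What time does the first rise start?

Kneading ends at 9:36 AM + 141 min = 11:57 AM.
The first rise ends at 11:57 AM + 163 min = 2:40 PM.
Baking starts at 2:40 PM − 163 min = 11:57 AM.
Mixing the batter ends at 11:57 AM − 56 min = 11:01 AM.
The first rise starts at 11:01 AM + 164 min = 1:45 PM.

1:45 PM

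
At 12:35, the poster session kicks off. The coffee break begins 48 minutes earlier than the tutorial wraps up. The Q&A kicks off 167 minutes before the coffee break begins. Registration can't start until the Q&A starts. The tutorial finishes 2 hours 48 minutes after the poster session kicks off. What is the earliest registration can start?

The tutorial ends at 12:35 + 168 min = 15:23.
The coffee break starts at 15:23 − 48 min = 14:35.
The Q&A starts at 14:35 − 167 min = 11:48.
Registration is bounded by the Q&A, so the earliest it can start is 11:48.

11:48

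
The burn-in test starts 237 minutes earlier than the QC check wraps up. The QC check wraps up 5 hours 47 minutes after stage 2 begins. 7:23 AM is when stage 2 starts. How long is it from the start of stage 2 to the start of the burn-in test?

1 hour 50 minutes

The QC check ends at 7:23 AM + 347 min = 1:10 PM.
The burn-in test starts at 1:10 PM − 237 min = 9:13 AM.
From 7:23 AM to 9:13 AM is 1 hour 50 minutes.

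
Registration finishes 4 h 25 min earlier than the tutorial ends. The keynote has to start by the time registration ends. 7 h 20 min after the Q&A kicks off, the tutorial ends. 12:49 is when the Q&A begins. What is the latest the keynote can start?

The tutorial ends at 12:49 + 440 min = 20:09.
Registration ends at 20:09 − 265 min = 15:44.
The keynote is bounded by registration, so the latest it can start is 15:44.

15:44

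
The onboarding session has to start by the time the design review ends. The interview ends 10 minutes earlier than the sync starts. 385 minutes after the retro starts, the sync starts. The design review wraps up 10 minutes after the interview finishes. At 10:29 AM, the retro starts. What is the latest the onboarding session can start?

The sync starts at 10:29 AM + 385 min = 4:54 PM.
The interview ends at 4:54 PM − 10 min = 4:44 PM.
The design review ends at 4:44 PM + 10 min = 4:54 PM.
The onboarding session is bounded by the design review, so the latest it can start is 4:54 PM.

4:54 PM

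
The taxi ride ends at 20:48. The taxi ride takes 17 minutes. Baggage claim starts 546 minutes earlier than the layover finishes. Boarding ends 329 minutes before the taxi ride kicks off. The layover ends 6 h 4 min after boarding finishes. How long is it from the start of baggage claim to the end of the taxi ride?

The taxi ride starts at 20:48 − 17 min = 20:31.
Boarding ends at 20:31 − 329 min = 15:02.
The layover ends at 15:02 + 364 min = 21:06.
Baggage claim starts at 21:06 − 546 min = 12:00.
From 12:00 to 20:48 is 8 hours 48 minutes.

8 hours 48 minutes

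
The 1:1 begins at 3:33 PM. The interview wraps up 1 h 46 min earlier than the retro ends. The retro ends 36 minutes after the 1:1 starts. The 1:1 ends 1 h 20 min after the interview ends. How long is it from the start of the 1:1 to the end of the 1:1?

The retro ends at 3:33 PM + 36 min = 4:09 PM.
The interview ends at 4:09 PM − 106 min = 2:23 PM.
The 1:1 ends at 2:23 PM + 80 min = 3:43 PM.
From 3:33 PM to 3:43 PM is 10 minutes.

10 minutes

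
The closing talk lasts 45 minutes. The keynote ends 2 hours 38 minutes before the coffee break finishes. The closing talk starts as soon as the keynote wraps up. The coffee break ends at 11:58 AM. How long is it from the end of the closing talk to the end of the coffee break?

The keynote ends at 11:58 AM − 158 min = 9:20 AM.
So the closing talk starts at 9:20 AM.
The closing talk ends at 9:20 AM + 45 min = 10:05 AM.
From 10:05 AM to 11:58 AM is 113 minutes.

113 minutes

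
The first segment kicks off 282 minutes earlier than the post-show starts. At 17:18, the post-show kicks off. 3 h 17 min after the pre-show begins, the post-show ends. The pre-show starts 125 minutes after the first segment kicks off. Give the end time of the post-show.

17:58

The first segment starts at 17:18 − 282 min = 12:36.
The pre-show starts at 12:36 + 125 min = 14:41.
The post-show ends at 14:41 + 197 min = 17:58.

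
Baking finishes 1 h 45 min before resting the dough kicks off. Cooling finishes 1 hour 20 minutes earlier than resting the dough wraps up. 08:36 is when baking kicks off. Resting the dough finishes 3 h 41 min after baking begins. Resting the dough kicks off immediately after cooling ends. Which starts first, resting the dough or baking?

baking

Resting the dough ends at 08:36 + 221 min = 12:17.
Cooling ends at 12:17 − 80 min = 10:57.
So resting the dough starts at 10:57.
Resting the dough starts at 10:57 and baking starts at 08:36, so baking is first.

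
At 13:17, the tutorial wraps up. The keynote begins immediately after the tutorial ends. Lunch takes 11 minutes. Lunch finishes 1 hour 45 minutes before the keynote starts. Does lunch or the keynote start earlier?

The keynote starts at 13:17.
Lunch ends at 13:17 − 105 min = 11:32.
Lunch starts at 11:32 − 11 min = 11:21.
Lunch starts at 11:21 and the keynote starts at 13:17, so lunch is first.

lunch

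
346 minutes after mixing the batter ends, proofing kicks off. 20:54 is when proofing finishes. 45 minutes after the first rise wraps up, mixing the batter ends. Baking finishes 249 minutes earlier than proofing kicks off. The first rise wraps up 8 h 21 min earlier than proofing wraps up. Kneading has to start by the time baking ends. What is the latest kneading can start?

14:55

The first rise ends at 20:54 − 501 min = 12:33.
Mixing the batter ends at 12:33 + 45 min = 13:18.
Proofing starts at 13:18 + 346 min = 19:04.
Baking ends at 19:04 − 249 min = 14:55.
Kneading is bounded by baking, so the latest it can start is 14:55.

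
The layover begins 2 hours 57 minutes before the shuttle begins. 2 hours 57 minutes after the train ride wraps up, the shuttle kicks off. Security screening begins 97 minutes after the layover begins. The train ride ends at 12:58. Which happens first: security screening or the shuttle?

security screening

The shuttle starts at 12:58 + 177 min = 15:55.
The layover starts at 15:55 − 177 min = 12:58.
Security screening starts at 12:58 + 97 min = 14:35.
Security screening starts at 14:35 and the shuttle starts at 15:55, so security screening is first.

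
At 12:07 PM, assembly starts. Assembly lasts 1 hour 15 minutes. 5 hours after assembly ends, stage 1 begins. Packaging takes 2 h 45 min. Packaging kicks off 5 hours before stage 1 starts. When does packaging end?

Assembly ends at 12:07 PM + 75 min = 1:22 PM.
Stage 1 starts at 1:22 PM + 300 min = 6:22 PM.
Packaging starts at 6:22 PM − 300 min = 1:22 PM.
Packaging ends at 1:22 PM + 165 min = 4:07 PM.

4:07 PM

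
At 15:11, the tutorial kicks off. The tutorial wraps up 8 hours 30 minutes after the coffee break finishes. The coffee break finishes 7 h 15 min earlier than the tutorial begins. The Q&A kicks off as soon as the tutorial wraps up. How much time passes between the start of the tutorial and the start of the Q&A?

The coffee break ends at 15:11 − 435 min = 07:56.
The tutorial ends at 07:56 + 510 min = 16:26.
So the Q&A starts at 16:26.
From 15:11 to 16:26 is 75 minutes.

75 minutes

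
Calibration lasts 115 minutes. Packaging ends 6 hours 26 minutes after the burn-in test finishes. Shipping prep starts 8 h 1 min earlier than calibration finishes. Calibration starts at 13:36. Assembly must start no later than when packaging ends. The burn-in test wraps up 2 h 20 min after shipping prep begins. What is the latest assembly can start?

Calibration ends at 13:36 + 115 min = 15:31.
Shipping prep starts at 15:31 − 481 min = 07:30.
The burn-in test ends at 07:30 + 140 min = 09:50.
Packaging ends at 09:50 + 386 min = 16:16.
Assembly is bounded by packaging, so the latest it can start is 16:16.

16:16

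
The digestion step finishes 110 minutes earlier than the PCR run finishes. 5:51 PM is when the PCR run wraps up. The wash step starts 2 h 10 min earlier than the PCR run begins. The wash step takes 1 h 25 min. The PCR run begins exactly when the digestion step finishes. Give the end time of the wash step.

The digestion step ends at 5:51 PM − 110 min = 4:01 PM.
So the PCR run starts at 4:01 PM.
The wash step starts at 4:01 PM − 130 min = 1:51 PM.
The wash step ends at 1:51 PM + 85 min = 3:16 PM.

3:16 PM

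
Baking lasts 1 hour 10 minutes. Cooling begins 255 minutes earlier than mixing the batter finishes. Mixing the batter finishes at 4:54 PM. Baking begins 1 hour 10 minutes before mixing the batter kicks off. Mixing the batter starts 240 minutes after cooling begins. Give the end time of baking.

Cooling starts at 4:54 PM − 255 min = 12:39 PM.
Mixing the batter starts at 12:39 PM + 240 min = 4:39 PM.
Baking starts at 4:39 PM − 70 min = 3:29 PM.
Baking ends at 3:29 PM + 70 min = 4:39 PM.

4:39 PM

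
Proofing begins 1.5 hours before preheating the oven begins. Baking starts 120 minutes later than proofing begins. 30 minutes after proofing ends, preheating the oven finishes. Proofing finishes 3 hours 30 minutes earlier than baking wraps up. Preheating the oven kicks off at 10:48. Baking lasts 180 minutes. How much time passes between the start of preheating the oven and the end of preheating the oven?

0.5 hours

Proofing starts at 10:48 − 90 min = 09:18.
Baking starts at 09:18 + 120 min = 11:18.
Baking ends at 11:18 + 180 min = 14:18.
Proofing ends at 14:18 − 210 min = 10:48.
Preheating the oven ends at 10:48 + 30 min = 11:18.
From 10:48 to 11:18 is 0.5 hours.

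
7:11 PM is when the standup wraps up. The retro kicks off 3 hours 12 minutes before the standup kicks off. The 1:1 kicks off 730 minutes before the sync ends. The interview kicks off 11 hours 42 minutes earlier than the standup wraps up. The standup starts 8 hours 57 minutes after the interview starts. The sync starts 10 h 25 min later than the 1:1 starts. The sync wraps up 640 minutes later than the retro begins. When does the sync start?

10:09 PM

The interview starts at 7:11 PM − 702 min = 7:29 AM.
The standup starts at 7:29 AM + 537 min = 4:26 PM.
The retro starts at 4:26 PM − 192 min = 1:14 PM.
The sync ends at 1:14 PM + 640 min = 11:54 PM.
The 1:1 starts at 11:54 PM − 730 min = 11:44 AM.
The sync starts at 11:44 AM + 625 min = 10:09 PM.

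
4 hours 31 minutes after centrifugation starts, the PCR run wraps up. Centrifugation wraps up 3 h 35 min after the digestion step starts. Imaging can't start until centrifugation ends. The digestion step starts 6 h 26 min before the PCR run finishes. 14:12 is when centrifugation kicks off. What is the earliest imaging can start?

15:52

The PCR run ends at 14:12 + 271 min = 18:43.
The digestion step starts at 18:43 − 386 min = 12:17.
Centrifugation ends at 12:17 + 215 min = 15:52.
Imaging is bounded by centrifugation, so the earliest it can start is 15:52.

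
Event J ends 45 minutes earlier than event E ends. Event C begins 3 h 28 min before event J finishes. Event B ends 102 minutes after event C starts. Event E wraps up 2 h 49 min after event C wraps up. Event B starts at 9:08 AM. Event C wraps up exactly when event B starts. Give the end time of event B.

Event C ends at 9:08 AM.
Event E ends at 9:08 AM + 169 min = 11:57 AM.
Event J ends at 11:57 AM − 45 min = 11:12 AM.
Event C starts at 11:12 AM − 208 min = 7:44 AM.
Event B ends at 7:44 AM + 102 min = 9:26 AM.

9:26 AM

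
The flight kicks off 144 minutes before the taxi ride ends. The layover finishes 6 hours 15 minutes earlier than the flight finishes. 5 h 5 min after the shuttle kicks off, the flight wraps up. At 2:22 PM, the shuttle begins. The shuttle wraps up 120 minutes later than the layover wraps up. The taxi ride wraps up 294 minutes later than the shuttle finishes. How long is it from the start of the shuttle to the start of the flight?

200 minutes

The flight ends at 2:22 PM + 305 min = 7:27 PM.
The layover ends at 7:27 PM − 375 min = 1:12 PM.
The shuttle ends at 1:12 PM + 120 min = 3:12 PM.
The taxi ride ends at 3:12 PM + 294 min = 8:06 PM.
The flight starts at 8:06 PM − 144 min = 5:42 PM.
From 2:22 PM to 5:42 PM is 200 minutes.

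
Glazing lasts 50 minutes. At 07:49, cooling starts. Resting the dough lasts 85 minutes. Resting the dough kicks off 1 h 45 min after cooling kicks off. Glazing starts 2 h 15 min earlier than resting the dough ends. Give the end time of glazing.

Resting the dough starts at 07:49 + 105 min = 09:34.
Resting the dough ends at 09:34 + 85 min = 10:59.
Glazing starts at 10:59 − 135 min = 08:44.
Glazing ends at 08:44 + 50 min = 09:34.

09:34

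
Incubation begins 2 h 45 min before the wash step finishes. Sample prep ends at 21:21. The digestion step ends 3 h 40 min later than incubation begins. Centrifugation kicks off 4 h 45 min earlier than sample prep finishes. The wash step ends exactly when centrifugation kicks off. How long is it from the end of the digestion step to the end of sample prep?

230 minutes

Centrifugation starts at 21:21 − 285 min = 16:36.
So the wash step ends at 16:36.
Incubation starts at 16:36 − 165 min = 13:51.
The digestion step ends at 13:51 + 220 min = 17:31.
From 17:31 to 21:21 is 230 minutes.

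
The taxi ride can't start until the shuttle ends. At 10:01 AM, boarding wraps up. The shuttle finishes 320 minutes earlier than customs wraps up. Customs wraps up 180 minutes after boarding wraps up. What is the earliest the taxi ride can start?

Customs ends at 10:01 AM + 180 min = 1:01 PM.
The shuttle ends at 1:01 PM − 320 min = 7:41 AM.
The taxi ride is bounded by the shuttle, so the earliest it can start is 7:41 AM.

7:41 AM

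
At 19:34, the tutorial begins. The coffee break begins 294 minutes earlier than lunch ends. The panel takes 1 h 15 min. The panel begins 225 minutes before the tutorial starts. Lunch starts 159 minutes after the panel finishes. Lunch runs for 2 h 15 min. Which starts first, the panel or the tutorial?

The panel starts at 19:34 − 225 min = 15:49.
The panel starts at 15:49 and the tutorial starts at 19:34, so the panel is first.

the panel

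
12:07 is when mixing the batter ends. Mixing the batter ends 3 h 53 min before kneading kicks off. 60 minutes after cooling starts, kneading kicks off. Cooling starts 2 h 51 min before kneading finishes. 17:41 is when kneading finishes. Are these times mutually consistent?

Cooling starts at 17:41 − 171 min = 14:50.
Kneading starts at 14:50 + 60 min = 15:50.
Mixing the batter ends at 15:50 − 233 min = 11:57.
But mixing the batter is also said to end at 12:07 — a 10-minute conflict.

No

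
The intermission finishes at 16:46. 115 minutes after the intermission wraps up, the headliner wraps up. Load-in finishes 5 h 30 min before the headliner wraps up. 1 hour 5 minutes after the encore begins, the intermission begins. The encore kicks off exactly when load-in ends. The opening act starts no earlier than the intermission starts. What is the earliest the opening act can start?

14:16

The headliner ends at 16:46 + 115 min = 18:41.
Load-in ends at 18:41 − 330 min = 13:11.
So the encore starts at 13:11.
The intermission starts at 13:11 + 65 min = 14:16.
The opening act is bounded by the intermission, so the earliest it can start is 14:16.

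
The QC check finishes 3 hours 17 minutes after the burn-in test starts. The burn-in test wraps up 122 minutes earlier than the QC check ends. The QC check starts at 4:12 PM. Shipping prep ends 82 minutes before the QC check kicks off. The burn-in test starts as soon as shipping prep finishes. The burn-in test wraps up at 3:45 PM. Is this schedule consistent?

No

Shipping prep ends at 4:12 PM − 82 min = 2:50 PM.
So the burn-in test starts at 2:50 PM.
The QC check ends at 2:50 PM + 197 min = 6:07 PM.
The burn-in test ends at 6:07 PM − 122 min = 4:05 PM.
But the burn-in test is also said to end at 3:45 PM — a 20-minute conflict.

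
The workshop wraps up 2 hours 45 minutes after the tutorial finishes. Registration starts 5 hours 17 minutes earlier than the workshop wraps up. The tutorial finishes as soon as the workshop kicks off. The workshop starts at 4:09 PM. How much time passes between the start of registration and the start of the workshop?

152 minutes

The tutorial ends at 4:09 PM.
The workshop ends at 4:09 PM + 165 min = 6:54 PM.
Registration starts at 6:54 PM − 317 min = 1:37 PM.
From 1:37 PM to 4:09 PM is 152 minutes.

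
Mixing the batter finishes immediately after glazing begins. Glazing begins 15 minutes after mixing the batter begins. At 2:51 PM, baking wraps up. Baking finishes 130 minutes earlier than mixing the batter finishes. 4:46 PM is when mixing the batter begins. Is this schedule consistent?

Glazing starts at 4:46 PM + 15 min = 5:01 PM.
So mixing the batter ends at 5:01 PM.
Baking ends at 5:01 PM − 130 min = 2:51 PM.
That matches the stated 2:51 PM, so the schedule is consistent.

Yes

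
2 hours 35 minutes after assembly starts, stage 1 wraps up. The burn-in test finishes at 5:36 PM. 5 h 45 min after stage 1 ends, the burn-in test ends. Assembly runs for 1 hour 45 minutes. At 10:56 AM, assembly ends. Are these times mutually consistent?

No

Assembly starts at 10:56 AM − 105 min = 9:11 AM.
Stage 1 ends at 9:11 AM + 155 min = 11:46 AM.
The burn-in test ends at 11:46 AM + 345 min = 5:31 PM.
But the burn-in test is also said to end at 5:36 PM — a 5-minute conflict.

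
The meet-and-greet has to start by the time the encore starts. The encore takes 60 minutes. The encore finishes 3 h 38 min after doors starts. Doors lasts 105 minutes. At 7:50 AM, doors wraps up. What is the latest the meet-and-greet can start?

Doors starts at 7:50 AM − 105 min = 6:05 AM.
The encore ends at 6:05 AM + 218 min = 9:43 AM.
The encore starts at 9:43 AM − 60 min = 8:43 AM.
The meet-and-greet is bounded by the encore, so the latest it can start is 8:43 AM.

8:43 AM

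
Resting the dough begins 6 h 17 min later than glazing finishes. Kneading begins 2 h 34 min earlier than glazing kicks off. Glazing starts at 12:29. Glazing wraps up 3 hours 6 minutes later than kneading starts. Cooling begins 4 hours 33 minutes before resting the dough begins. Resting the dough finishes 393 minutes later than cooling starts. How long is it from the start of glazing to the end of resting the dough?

Kneading starts at 12:29 − 154 min = 09:55.
Glazing ends at 09:55 + 186 min = 13:01.
Resting the dough starts at 13:01 + 377 min = 19:18.
Cooling starts at 19:18 − 273 min = 14:45.
Resting the dough ends at 14:45 + 393 min = 21:18.
From 12:29 to 21:18 is 529 minutes.

529 minutes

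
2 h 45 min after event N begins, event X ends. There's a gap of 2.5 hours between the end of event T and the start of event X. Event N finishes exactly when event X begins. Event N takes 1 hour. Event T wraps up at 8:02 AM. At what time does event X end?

Event X starts at 8:02 AM + 150 min = 10:32 AM.
So event N ends at 10:32 AM.
Event N starts at 10:32 AM − 60 min = 9:32 AM.
Event X ends at 9:32 AM + 165 min = 12:17 PM.

12:17 PM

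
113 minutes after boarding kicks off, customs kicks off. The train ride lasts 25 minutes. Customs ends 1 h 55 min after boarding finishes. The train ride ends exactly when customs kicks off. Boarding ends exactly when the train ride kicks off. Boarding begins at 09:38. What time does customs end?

Customs starts at 09:38 + 113 min = 11:31.
So the train ride ends at 11:31.
The train ride starts at 11:31 − 25 min = 11:06.
So boarding ends at 11:06.
Customs ends at 11:06 + 115 min = 13:01.

13:01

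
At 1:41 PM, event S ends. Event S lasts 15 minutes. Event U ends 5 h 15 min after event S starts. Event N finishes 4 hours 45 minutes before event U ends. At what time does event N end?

1:56 PM

Event S starts at 1:41 PM − 15 min = 1:26 PM.
Event U ends at 1:26 PM + 315 min = 6:41 PM.
Event N ends at 6:41 PM − 285 min = 1:56 PM.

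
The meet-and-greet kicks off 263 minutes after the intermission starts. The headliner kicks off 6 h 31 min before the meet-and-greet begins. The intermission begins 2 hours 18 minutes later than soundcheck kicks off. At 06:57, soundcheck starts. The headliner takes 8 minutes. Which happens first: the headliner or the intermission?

The intermission starts at 06:57 + 138 min = 09:15.
The meet-and-greet starts at 09:15 + 263 min = 13:38.
The headliner starts at 13:38 − 391 min = 07:07.
The headliner starts at 07:07 and the intermission starts at 09:15, so the headliner is first.

the headliner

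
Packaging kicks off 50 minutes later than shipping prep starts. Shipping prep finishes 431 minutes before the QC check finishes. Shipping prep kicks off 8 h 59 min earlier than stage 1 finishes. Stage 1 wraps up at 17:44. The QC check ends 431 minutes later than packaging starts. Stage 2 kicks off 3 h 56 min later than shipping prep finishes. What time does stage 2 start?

13:31

Shipping prep starts at 17:44 − 539 min = 08:45.
Packaging starts at 08:45 + 50 min = 09:35.
The QC check ends at 09:35 + 431 min = 16:46.
Shipping prep ends at 16:46 − 431 min = 09:35.
Stage 2 starts at 09:35 + 236 min = 13:31.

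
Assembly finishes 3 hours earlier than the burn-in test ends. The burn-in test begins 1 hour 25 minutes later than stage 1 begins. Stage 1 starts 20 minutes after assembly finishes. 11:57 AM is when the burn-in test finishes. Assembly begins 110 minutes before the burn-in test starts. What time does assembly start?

8:52 AM

Assembly ends at 11:57 AM − 180 min = 8:57 AM.
Stage 1 starts at 8:57 AM + 20 min = 9:17 AM.
The burn-in test starts at 9:17 AM + 85 min = 10:42 AM.
Assembly starts at 10:42 AM − 110 min = 8:52 AM.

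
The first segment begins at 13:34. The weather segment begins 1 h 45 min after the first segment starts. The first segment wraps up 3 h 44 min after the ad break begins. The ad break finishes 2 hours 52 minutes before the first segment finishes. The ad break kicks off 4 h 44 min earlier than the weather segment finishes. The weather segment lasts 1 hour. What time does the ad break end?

The weather segment starts at 13:34 + 105 min = 15:19.
The weather segment ends at 15:19 + 60 min = 16:19.
The ad break starts at 16:19 − 284 min = 11:35.
The first segment ends at 11:35 + 224 min = 15:19.
The ad break ends at 15:19 − 172 min = 12:27.

12:27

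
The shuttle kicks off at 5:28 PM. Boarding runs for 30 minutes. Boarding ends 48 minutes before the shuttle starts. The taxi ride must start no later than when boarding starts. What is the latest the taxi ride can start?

4:10 PM

Boarding ends at 5:28 PM − 48 min = 4:40 PM.
Boarding starts at 4:40 PM − 30 min = 4:10 PM.
The taxi ride is bounded by boarding, so the latest it can start is 4:10 PM.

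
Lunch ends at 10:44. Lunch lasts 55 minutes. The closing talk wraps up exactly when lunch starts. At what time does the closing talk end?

Lunch starts at 10:44 − 55 min = 09:49.
So the closing talk ends at 09:49.

09:49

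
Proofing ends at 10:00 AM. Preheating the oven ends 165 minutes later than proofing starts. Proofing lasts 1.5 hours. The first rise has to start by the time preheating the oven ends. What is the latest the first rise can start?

Proofing starts at 10:00 AM − 90 min = 8:30 AM.
Preheating the oven ends at 8:30 AM + 165 min = 11:15 AM.
The first rise is bounded by preheating the oven, so the latest it can start is 11:15 AM.

11:15 AM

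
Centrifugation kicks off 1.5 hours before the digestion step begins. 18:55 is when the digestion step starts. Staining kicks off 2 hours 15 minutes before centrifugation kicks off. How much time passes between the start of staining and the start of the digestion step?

3 h 45 min

Centrifugation starts at 18:55 − 90 min = 17:25.
Staining starts at 17:25 − 135 min = 15:10.
From 15:10 to 18:55 is 3 h 45 min.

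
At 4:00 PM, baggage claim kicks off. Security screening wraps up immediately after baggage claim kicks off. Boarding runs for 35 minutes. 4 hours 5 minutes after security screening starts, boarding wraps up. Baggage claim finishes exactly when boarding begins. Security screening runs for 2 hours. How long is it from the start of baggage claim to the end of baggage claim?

Security screening ends at 4:00 PM.
Security screening starts at 4:00 PM − 120 min = 2:00 PM.
Boarding ends at 2:00 PM + 245 min = 6:05 PM.
Boarding starts at 6:05 PM − 35 min = 5:30 PM.
So baggage claim ends at 5:30 PM.
From 4:00 PM to 5:30 PM is an hour and a half.

an hour and a half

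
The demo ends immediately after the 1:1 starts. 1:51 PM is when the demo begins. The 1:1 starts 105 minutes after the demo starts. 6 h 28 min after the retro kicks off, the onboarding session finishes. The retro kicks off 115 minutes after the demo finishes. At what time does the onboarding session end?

The 1:1 starts at 1:51 PM + 105 min = 3:36 PM.
So the demo ends at 3:36 PM.
The retro starts at 3:36 PM + 115 min = 5:31 PM.
The onboarding session ends at 5:31 PM + 388 min = 11:59 PM.

11:59 PM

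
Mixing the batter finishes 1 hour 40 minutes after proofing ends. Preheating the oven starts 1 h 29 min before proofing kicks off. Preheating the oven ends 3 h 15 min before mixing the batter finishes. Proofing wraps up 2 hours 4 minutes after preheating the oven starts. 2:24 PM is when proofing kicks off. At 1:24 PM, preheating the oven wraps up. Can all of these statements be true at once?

Preheating the oven starts at 2:24 PM − 89 min = 12:55 PM.
Proofing ends at 12:55 PM + 124 min = 2:59 PM.
Mixing the batter ends at 2:59 PM + 100 min = 4:39 PM.
Preheating the oven ends at 4:39 PM − 195 min = 1:24 PM.
That matches the stated 1:24 PM, so the schedule is consistent.

Yes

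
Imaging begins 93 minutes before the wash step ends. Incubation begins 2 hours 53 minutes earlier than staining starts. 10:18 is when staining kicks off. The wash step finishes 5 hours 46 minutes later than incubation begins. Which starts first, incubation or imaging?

Incubation starts at 10:18 − 173 min = 07:25.
The wash step ends at 07:25 + 346 min = 13:11.
Imaging starts at 13:11 − 93 min = 11:38.
Incubation starts at 07:25 and imaging starts at 11:38, so incubation is first.

incubation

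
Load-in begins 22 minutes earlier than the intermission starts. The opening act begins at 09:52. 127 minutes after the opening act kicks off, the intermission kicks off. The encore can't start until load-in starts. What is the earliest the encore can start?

11:37

The intermission starts at 09:52 + 127 min = 11:59.
Load-in starts at 11:59 − 22 min = 11:37.
The encore is bounded by load-in, so the earliest it can start is 11:37.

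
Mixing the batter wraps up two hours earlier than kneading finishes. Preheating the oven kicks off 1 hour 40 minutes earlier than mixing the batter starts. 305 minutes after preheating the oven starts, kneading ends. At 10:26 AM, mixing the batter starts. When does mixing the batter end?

Preheating the oven starts at 10:26 AM − 100 min = 8:46 AM.
Kneading ends at 8:46 AM + 305 min = 1:51 PM.
Mixing the batter ends at 1:51 PM − 120 min = 11:51 AM.

11:51 AM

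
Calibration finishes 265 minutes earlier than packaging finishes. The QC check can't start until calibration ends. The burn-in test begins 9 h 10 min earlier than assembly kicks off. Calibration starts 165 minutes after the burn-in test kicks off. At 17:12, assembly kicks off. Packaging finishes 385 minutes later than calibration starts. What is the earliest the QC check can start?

12:47

The burn-in test starts at 17:12 − 550 min = 08:02.
Calibration starts at 08:02 + 165 min = 10:47.
Packaging ends at 10:47 + 385 min = 17:12.
Calibration ends at 17:12 − 265 min = 12:47.
The QC check is bounded by calibration, so the earliest it can start is 12:47.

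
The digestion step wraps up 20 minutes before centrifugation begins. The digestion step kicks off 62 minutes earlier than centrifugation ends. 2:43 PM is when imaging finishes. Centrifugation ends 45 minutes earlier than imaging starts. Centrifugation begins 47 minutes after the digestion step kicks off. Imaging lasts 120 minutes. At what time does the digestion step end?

Imaging starts at 2:43 PM − 120 min = 12:43 PM.
Centrifugation ends at 12:43 PM − 45 min = 11:58 AM.
The digestion step starts at 11:58 AM − 62 min = 10:56 AM.
Centrifugation starts at 10:56 AM + 47 min = 11:43 AM.
The digestion step ends at 11:43 AM − 20 min = 11:23 AM.

11:23 AM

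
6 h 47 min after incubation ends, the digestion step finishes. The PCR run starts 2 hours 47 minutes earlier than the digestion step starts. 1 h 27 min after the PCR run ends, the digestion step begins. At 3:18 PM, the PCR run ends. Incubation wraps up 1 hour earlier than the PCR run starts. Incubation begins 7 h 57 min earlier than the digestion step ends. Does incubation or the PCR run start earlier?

incubation

The digestion step starts at 3:18 PM + 87 min = 4:45 PM.
The PCR run starts at 4:45 PM − 167 min = 1:58 PM.
Incubation ends at 1:58 PM − 60 min = 12:58 PM.
The digestion step ends at 12:58 PM + 407 min = 7:45 PM.
Incubation starts at 7:45 PM − 477 min = 11:48 AM.
Incubation starts at 11:48 AM and the PCR run starts at 1:58 PM, so incubation is first.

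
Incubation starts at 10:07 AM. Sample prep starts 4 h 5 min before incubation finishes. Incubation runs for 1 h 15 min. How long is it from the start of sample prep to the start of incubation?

Incubation ends at 10:07 AM + 75 min = 11:22 AM.
Sample prep starts at 11:22 AM − 245 min = 7:17 AM.
From 7:17 AM to 10:07 AM is 170 minutes.

170 minutes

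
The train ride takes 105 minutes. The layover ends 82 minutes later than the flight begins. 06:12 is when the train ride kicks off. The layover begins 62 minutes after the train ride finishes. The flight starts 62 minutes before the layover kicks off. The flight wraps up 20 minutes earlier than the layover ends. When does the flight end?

08:59

The train ride ends at 06:12 + 105 min = 07:57.
The layover starts at 07:57 + 62 min = 08:59.
The flight starts at 08:59 − 62 min = 07:57.
The layover ends at 07:57 + 82 min = 09:19.
The flight ends at 09:19 − 20 min = 08:59.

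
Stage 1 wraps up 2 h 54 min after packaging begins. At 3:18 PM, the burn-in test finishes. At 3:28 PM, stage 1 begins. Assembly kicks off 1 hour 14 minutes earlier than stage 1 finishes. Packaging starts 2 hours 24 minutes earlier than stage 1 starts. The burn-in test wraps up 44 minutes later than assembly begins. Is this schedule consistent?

Packaging starts at 3:28 PM − 144 min = 1:04 PM.
Stage 1 ends at 1:04 PM + 174 min = 3:58 PM.
Assembly starts at 3:58 PM − 74 min = 2:44 PM.
The burn-in test ends at 2:44 PM + 44 min = 3:28 PM.
But the burn-in test is also said to end at 3:18 PM — a 10-minute conflict.

No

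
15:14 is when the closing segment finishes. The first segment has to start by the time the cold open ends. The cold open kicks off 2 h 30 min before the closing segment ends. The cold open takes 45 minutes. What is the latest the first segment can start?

13:29

The cold open starts at 15:14 − 150 min = 12:44.
The cold open ends at 12:44 + 45 min = 13:29.
The first segment is bounded by the cold open, so the latest it can start is 13:29.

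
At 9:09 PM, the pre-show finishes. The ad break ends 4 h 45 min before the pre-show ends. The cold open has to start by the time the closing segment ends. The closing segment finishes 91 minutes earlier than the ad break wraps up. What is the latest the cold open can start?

The ad break ends at 9:09 PM − 285 min = 4:24 PM.
The closing segment ends at 4:24 PM − 91 min = 2:53 PM.
The cold open is bounded by the closing segment, so the latest it can start is 2:53 PM.

2:53 PM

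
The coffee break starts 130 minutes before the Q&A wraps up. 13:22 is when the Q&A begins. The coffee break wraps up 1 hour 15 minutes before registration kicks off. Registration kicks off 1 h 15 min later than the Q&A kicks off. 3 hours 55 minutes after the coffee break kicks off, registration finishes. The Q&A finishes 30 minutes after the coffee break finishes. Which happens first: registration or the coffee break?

the coffee break

Registration starts at 13:22 + 75 min = 14:37.
The coffee break ends at 14:37 − 75 min = 13:22.
The Q&A ends at 13:22 + 30 min = 13:52.
The coffee break starts at 13:52 − 130 min = 11:42.
Registration starts at 14:37 and the coffee break starts at 11:42, so the coffee break is first.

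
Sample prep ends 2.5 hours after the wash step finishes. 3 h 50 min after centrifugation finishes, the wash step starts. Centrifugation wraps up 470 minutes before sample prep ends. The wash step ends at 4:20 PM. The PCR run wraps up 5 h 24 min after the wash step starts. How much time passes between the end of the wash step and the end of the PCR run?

Sample prep ends at 4:20 PM + 150 min = 6:50 PM.
Centrifugation ends at 6:50 PM − 470 min = 11:00 AM.
The wash step starts at 11:00 AM + 230 min = 2:50 PM.
The PCR run ends at 2:50 PM + 324 min = 8:14 PM.
From 4:20 PM to 8:14 PM is 3 hours 54 minutes.

3 hours 54 minutes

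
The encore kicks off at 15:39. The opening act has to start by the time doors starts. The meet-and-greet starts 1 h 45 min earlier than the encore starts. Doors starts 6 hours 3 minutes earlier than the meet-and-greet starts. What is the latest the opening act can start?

07:51

The meet-and-greet starts at 15:39 − 105 min = 13:54.
Doors starts at 13:54 − 363 min = 07:51.
The opening act is bounded by doors, so the latest it can start is 07:51.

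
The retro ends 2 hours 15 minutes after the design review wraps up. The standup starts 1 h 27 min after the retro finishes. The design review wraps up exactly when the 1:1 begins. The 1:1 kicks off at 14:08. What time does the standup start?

17:50

The design review ends at 14:08.
The retro ends at 14:08 + 135 min = 16:23.
The standup starts at 16:23 + 87 min = 17:50.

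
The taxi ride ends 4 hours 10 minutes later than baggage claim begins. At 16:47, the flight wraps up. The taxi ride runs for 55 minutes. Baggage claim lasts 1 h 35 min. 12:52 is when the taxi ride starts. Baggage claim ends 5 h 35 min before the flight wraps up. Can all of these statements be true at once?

Yes

Baggage claim ends at 16:47 − 335 min = 11:12.
Baggage claim starts at 11:12 − 95 min = 09:37.
The taxi ride ends at 09:37 + 250 min = 13:47.
The taxi ride starts at 13:47 − 55 min = 12:52.
That matches the stated 12:52, so the schedule is consistent.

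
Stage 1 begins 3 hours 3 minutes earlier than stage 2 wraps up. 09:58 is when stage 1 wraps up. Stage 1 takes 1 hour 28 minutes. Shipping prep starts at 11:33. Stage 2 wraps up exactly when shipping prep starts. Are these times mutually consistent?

Stage 2 ends at 11:33.
Stage 1 starts at 11:33 − 183 min = 08:30.
Stage 1 ends at 08:30 + 88 min = 09:58.
That matches the stated 09:58, so the schedule is consistent.

Yes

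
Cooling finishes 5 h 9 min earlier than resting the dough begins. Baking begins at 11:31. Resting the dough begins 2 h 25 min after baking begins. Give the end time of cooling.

Resting the dough starts at 11:31 + 145 min = 13:56.
Cooling ends at 13:56 − 309 min = 08:47.

08:47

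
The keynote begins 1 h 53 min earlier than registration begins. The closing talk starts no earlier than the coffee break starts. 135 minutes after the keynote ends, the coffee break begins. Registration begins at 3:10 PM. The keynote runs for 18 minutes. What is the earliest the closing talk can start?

The keynote starts at 3:10 PM − 113 min = 1:17 PM.
The keynote ends at 1:17 PM + 18 min = 1:35 PM.
The coffee break starts at 1:35 PM + 135 min = 3:50 PM.
The closing talk is bounded by the coffee break, so the earliest it can start is 3:50 PM.

3:50 PM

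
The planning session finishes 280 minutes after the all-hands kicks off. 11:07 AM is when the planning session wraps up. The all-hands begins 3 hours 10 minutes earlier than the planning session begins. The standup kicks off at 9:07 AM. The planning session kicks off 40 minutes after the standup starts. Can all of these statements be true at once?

The planning session starts at 9:07 AM + 40 min = 9:47 AM.
The all-hands starts at 9:47 AM − 190 min = 6:37 AM.
The planning session ends at 6:37 AM + 280 min = 11:17 AM.
But the planning session is also said to end at 11:07 AM — a 10-minute conflict.

No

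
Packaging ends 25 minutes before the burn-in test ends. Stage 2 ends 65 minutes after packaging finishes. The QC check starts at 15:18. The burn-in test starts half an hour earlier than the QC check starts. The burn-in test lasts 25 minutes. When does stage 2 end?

The burn-in test starts at 15:18 − 30 min = 14:48.
The burn-in test ends at 14:48 + 25 min = 15:13.
Packaging ends at 15:13 − 25 min = 14:48.
Stage 2 ends at 14:48 + 65 min = 15:53.

15:53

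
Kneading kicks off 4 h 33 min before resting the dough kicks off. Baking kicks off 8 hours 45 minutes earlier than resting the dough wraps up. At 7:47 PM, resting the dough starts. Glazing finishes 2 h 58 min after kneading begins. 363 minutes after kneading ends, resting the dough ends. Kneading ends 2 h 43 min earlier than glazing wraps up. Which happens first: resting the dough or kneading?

kneading

Kneading starts at 7:47 PM − 273 min = 3:14 PM.
Resting the dough starts at 7:47 PM and kneading starts at 3:14 PM, so kneading is first.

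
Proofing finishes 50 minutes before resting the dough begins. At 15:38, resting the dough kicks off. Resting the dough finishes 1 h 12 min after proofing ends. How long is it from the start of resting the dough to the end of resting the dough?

Proofing ends at 15:38 − 50 min = 14:48.
Resting the dough ends at 14:48 + 72 min = 16:00.
From 15:38 to 16:00 is 22 minutes.

22 minutes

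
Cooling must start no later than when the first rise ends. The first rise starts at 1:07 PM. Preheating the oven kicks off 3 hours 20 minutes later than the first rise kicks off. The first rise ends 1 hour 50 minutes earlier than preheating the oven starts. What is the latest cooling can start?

Preheating the oven starts at 1:07 PM + 200 min = 4:27 PM.
The first rise ends at 4:27 PM − 110 min = 2:37 PM.
Cooling is bounded by the first rise, so the latest it can start is 2:37 PM.

2:37 PM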